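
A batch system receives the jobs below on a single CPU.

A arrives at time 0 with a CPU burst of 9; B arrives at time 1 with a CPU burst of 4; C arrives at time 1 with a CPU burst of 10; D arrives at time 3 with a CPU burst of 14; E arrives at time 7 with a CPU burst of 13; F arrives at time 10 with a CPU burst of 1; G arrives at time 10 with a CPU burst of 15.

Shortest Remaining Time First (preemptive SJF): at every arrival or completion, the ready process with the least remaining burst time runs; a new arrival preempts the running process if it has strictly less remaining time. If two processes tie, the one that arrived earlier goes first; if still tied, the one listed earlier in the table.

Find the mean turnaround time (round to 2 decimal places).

Schedule: | A 0-1 | B 1-5 | A 5-10 | F 10-11 | A 11-14 | C 14-24 | E 24-37 | D 37-51 | G 51-66 |
Completion: A=14  B=5  C=24  D=51  E=37  F=11  G=66
Turnaround times: A=14, B=4, C=23, D=48, E=30, F=1, G=56
Average turnaround = (14+4+23+48+30+1+56) / 7 = 176/7 = 25.14

25.14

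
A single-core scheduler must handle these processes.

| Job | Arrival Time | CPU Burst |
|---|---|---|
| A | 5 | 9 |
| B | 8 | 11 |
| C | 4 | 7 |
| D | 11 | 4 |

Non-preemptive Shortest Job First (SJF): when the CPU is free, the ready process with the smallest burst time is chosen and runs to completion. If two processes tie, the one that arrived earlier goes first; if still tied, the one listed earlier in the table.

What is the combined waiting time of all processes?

Schedule: | idle 0-4 | C 4-11 | D 11-15 | A 15-24 | B 24-35 |
Completion: A=24  B=35  C=11  D=15
Waiting = turnaround − burst: A=10, B=16, C=0, D=0
Total waiting = 10 + 16 + 0 + 0 = 26

26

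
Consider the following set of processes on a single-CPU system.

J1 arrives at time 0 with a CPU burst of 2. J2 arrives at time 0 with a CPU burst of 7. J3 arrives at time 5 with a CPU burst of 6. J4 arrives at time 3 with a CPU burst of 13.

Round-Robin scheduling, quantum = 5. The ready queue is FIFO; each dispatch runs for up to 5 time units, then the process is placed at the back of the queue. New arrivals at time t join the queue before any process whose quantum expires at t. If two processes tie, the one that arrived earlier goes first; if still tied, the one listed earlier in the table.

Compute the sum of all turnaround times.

Gantt: | J1 0-2 | J2 2-7 | J4 7-12 | J3 12-17 | J2 17-19 | J4 19-24 | J3 24-25 | J4 25-28 |
Completion: J1=2  J2=19  J3=25  J4=28
Turnaround (C−A): J1=2  J2=19  J3=20  J4=25
Turnaround = completion − arrival: J1=2, J2=19, J3=20, J4=25
Total turnaround = 2 + 19 + 20 + 25 = 66

66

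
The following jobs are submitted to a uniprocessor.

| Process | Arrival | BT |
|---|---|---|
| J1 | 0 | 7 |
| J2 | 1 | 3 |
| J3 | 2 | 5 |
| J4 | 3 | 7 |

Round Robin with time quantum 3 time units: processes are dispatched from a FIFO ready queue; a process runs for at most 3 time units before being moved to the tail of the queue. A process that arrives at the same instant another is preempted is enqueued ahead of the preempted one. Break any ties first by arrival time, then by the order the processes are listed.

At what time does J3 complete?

Gantt: | J1 0-3 | J2 3-6 | J3 6-9 | J4 9-12 | J1 12-15 | J3 15-17 | J4 17-20 | J1 20-21 | J4 21-22 |
Completion: J1=21  J2=6  J3=17  J4=22
Turnaround (C−A): J1=21  J2=5  J3=15  J4=19

17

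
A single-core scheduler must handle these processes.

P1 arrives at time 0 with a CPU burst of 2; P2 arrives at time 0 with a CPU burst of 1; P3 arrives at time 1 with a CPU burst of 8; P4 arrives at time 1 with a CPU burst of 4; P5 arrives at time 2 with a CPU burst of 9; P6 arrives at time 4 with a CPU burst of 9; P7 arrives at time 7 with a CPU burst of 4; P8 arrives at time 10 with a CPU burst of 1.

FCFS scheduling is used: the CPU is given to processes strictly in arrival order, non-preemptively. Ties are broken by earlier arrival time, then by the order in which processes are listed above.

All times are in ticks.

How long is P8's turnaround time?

Timeline: | P1 0-2 | P2 2-3 | P3 3-11 | P4 11-15 | P5 15-24 | P6 24-33 | P7 33-37 | P8 37-38 |
Completion: P1=2  P2=3  P3=11  P4=15  P5=24  P6=33  P7=37  P8=38
Turnaround (C−A): P1=2  P2=3  P3=10  P4=14  P5=22  P6=29  P7=30  P8=28
Turnaround(P8) = completion − arrival = 38 − 10 = 28

28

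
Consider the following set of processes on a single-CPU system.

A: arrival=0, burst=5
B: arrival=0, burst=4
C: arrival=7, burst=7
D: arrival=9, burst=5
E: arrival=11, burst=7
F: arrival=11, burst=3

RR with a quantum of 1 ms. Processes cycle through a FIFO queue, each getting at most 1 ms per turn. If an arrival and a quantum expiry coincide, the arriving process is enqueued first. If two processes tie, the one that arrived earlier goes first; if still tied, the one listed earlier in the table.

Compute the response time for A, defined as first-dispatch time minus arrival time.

Schedule: | A 0-1 | B 1-2 | A 2-3 | B 3-4 | A 4-5 | B 5-6 | A 6-7 | B 7-8 | C 8-9 | A 9-10 | D 10-11 | C 11-12 | E 12-13 | F 13-14 | D 14-15 | C 15-16 | E 16-17 | F 17-18 | D 18-19 | C 19-20 | E 20-21 | F 21-22 | D 22-23 | C 23-24 | E 24-25 | D 25-26 | C 26-27 | E 27-28 | C 28-29 | E 29-31 |
Completion: A=10  B=8  C=29  D=26  E=31  F=22
Turnaround (C−A): A=10  B=8  C=22  D=17  E=20  F=11
Response(A) = first start − arrival = 0 − 0 = 0

0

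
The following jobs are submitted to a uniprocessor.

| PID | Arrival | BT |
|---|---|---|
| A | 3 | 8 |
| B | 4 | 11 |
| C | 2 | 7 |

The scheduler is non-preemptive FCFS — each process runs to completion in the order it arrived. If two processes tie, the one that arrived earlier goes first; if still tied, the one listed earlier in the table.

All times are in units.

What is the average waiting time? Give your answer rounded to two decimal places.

Timeline: | idle 0-2 | C 2-9 | A 9-17 | B 17-28 |
Completion: A=17  B=28  C=9
Waiting times: A=6, B=13, C=0
Average waiting = (6+13+0) / 3 = 19/3 = 6.33

6.33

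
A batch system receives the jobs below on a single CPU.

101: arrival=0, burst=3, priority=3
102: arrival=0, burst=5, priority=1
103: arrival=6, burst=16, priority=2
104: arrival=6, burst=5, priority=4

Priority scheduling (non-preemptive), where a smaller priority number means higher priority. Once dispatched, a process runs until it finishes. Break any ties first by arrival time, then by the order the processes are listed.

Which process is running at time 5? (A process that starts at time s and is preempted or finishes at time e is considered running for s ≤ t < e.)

101

Gantt: | 102 0-5 | 101 5-8 | 103 8-24 | 104 24-29 |
Completion: 101=8  102=5  103=24  104=29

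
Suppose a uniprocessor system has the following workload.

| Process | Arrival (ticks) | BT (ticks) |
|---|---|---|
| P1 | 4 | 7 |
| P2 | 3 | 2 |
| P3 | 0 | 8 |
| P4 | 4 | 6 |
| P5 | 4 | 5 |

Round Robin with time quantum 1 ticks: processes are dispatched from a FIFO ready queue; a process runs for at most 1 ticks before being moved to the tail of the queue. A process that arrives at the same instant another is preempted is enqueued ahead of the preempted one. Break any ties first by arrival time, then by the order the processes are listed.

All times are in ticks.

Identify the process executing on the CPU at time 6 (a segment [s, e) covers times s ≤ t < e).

Schedule: | P3 0-3 | P2 3-4 | P3 4-5 | P1 5-6 | P4 6-7 | P5 7-8 | P2 8-9 | P3 9-10 | P1 10-11 | P4 11-12 | P5 12-13 | P3 13-14 | P1 14-15 | P4 15-16 | P5 16-17 | P3 17-18 | P1 18-19 | P4 19-20 | P5 20-21 | P3 21-22 | P1 22-23 | P4 23-24 | P5 24-25 | P1 25-26 | P4 26-27 | P1 27-28 |
Completion: P1=28  P2=9  P3=22  P4=27  P5=25
Turnaround (C−A): P1=24  P2=6  P3=22  P4=23  P5=21

P4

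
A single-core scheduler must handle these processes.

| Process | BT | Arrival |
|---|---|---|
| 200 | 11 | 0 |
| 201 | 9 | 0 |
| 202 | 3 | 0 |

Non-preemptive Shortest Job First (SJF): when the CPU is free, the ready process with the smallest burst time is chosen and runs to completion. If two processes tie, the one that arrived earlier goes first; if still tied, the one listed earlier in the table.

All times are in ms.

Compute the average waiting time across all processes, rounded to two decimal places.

Gantt: | 202 0-3 | 201 3-12 | 200 12-23 |
Completion: 200=23  201=12  202=3
Waiting times: 200=12, 201=3, 202=0
Average waiting = (12+3+0) / 3 = 15/3 = 5.00

5.00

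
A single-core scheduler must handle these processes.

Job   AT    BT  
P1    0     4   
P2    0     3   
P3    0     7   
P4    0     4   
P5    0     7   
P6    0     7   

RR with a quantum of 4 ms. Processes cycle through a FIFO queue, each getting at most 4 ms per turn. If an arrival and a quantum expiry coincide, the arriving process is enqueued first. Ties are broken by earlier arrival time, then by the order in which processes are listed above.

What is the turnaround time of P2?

Schedule: | P1 0-4 | P2 4-7 | P3 7-11 | P4 11-15 | P5 15-19 | P6 19-23 | P3 23-26 | P5 26-29 | P6 29-32 |
Completion: P1=4  P2=7  P3=26  P4=15  P5=29  P6=32
Turnaround (C−A): P1=4  P2=7  P3=26  P4=15  P5=29  P6=32
Turnaround(P2) = completion − arrival = 7 − 0 = 7

7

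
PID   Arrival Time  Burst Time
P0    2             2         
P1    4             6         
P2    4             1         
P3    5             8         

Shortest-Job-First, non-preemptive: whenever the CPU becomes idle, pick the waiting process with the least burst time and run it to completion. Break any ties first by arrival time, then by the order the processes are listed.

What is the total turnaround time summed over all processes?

24

Schedule: | idle 0-2 | P0 2-4 | P2 4-5 | P1 5-11 | P3 11-19 |
Completion: P0=4  P1=11  P2=5  P3=19
Turnaround = completion − arrival: P0=2, P1=7, P2=1, P3=14
Total turnaround = 2 + 7 + 1 + 14 = 24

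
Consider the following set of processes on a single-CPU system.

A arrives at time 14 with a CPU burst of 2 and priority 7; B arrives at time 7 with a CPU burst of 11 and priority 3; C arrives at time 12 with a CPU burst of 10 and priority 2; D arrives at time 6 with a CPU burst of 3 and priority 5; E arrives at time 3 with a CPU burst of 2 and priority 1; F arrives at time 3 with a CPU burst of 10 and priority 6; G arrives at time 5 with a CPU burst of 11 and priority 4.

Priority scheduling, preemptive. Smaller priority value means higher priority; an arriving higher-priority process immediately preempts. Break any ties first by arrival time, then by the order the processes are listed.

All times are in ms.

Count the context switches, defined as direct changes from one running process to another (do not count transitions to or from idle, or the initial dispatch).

8

Schedule: | idle 0-3 | E 3-5 | G 5-7 | B 7-12 | C 12-22 | B 22-28 | G 28-37 | D 37-40 | F 40-50 | A 50-52 |
Completion: A=52  B=28  C=22  D=40  E=5  F=50  G=37
Turnaround (C−A): A=38  B=21  C=10  D=34  E=2  F=47  G=32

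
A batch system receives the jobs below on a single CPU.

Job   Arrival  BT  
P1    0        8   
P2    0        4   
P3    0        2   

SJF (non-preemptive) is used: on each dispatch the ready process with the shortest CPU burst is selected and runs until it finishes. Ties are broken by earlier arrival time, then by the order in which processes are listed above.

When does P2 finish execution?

6

Gantt: | P3 0-2 | P2 2-6 | P1 6-14 |
Completion: P1=14  P2=6  P3=2
Turnaround (C−A): P1=14  P2=6  P3=2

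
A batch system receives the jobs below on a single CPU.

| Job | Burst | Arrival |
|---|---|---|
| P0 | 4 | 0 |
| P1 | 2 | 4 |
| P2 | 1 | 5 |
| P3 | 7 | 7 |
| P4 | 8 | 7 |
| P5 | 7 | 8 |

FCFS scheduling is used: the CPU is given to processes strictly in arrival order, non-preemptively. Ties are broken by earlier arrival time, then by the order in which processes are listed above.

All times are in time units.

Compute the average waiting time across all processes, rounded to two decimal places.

Schedule: | P0 0-4 | P1 4-6 | P2 6-7 | P3 7-14 | P4 14-22 | P5 22-29 |
Completion: P0=4  P1=6  P2=7  P3=14  P4=22  P5=29
Turnaround (C−A): P0=4  P1=2  P2=2  P3=7  P4=15  P5=21
Waiting times: P0=0, P1=0, P2=1, P3=0, P4=7, P5=14
Average waiting = (0+0+1+0+7+14) / 6 = 22/6 = 3.67

3.67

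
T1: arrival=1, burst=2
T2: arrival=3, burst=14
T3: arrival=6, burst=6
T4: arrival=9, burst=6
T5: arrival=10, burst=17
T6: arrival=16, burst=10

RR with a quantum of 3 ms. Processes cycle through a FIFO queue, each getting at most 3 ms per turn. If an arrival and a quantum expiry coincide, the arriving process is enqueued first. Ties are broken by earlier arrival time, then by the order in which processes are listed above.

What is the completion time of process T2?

44

Gantt: | idle 0-1 | T1 1-3 | T2 3-6 | T3 6-9 | T2 9-12 | T4 12-15 | T3 15-18 | T5 18-21 | T2 21-24 | T4 24-27 | T6 27-30 | T5 30-33 | T2 33-36 | T6 36-39 | T5 39-42 | T2 42-44 | T6 44-47 | T5 47-50 | T6 50-51 | T5 51-56 |
Completion: T1=3  T2=44  T3=18  T4=27  T5=56  T6=51
Turnaround (C−A): T1=2  T2=41  T3=12  T4=18  T5=46  T6=35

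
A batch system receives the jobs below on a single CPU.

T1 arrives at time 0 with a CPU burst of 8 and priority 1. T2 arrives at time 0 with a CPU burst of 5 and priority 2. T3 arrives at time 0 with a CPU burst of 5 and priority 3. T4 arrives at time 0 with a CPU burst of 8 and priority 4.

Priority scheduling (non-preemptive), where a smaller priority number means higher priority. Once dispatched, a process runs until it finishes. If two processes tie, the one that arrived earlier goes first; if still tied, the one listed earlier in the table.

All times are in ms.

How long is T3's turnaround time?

18

Timeline: | T1 0-8 | T2 8-13 | T3 13-18 | T4 18-26 |
Completion: T1=8  T2=13  T3=18  T4=26
Turnaround(T3) = completion − arrival = 18 − 0 = 18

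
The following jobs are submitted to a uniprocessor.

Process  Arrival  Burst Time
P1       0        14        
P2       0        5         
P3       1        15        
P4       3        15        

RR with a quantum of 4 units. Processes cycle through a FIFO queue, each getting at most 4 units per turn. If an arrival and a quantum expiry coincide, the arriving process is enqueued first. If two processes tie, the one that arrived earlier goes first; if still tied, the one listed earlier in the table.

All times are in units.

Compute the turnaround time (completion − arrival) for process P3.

Timeline: | P1 0-4 | P2 4-8 | P3 8-12 | P4 12-16 | P1 16-20 | P2 20-21 | P3 21-25 | P4 25-29 | P1 29-33 | P3 33-37 | P4 37-41 | P1 41-43 | P3 43-46 | P4 46-49 |
Completion: P1=43  P2=21  P3=46  P4=49
Turnaround (C−A): P1=43  P2=21  P3=45  P4=46
Turnaround(P3) = completion − arrival = 46 − 1 = 45

45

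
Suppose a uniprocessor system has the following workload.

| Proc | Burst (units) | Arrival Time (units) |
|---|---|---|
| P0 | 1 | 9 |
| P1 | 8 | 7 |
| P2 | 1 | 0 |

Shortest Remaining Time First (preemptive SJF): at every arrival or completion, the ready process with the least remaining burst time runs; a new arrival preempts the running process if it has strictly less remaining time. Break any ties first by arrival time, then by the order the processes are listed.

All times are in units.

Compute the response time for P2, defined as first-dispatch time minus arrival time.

Timeline: | P2 0-1 | idle 1-7 | P1 7-9 | P0 9-10 | P1 10-16 |
Completion: P0=10  P1=16  P2=1
Response(P2) = first start − arrival = 0 − 0 = 0

0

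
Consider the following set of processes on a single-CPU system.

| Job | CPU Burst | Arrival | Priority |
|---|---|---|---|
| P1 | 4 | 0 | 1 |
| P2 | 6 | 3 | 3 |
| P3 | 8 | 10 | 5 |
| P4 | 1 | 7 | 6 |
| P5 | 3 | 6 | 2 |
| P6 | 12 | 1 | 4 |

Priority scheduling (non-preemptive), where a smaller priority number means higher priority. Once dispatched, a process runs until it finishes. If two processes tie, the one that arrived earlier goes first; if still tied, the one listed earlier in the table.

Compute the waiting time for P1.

0

Gantt: | P1 0-4 | P2 4-10 | P5 10-13 | P6 13-25 | P3 25-33 | P4 33-34 |
Completion: P1=4  P2=10  P3=33  P4=34  P5=13  P6=25
Turnaround (C−A): P1=4  P2=7  P3=23  P4=27  P5=7  P6=24
Waiting(P1) = turnaround − burst = 4 − 4 = 0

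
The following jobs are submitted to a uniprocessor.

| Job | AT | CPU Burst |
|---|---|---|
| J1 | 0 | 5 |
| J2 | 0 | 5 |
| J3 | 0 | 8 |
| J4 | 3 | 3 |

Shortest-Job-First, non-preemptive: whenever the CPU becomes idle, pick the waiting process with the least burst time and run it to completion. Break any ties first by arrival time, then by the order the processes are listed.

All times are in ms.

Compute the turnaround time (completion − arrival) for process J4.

5

Timeline: | J1 0-5 | J4 5-8 | J2 8-13 | J3 13-21 |
Completion: J1=5  J2=13  J3=21  J4=8
Turnaround (C−A): J1=5  J2=13  J3=21  J4=5
Turnaround(J4) = completion − arrival = 8 − 3 = 5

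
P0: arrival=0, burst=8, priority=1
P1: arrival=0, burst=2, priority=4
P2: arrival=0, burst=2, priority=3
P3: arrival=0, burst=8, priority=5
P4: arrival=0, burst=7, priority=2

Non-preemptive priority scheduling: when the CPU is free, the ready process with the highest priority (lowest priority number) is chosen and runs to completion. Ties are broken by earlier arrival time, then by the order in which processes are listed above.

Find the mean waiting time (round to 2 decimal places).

11.80

Schedule: | P0 0-8 | P4 8-15 | P2 15-17 | P1 17-19 | P3 19-27 |
Completion: P0=8  P1=19  P2=17  P3=27  P4=15
Waiting times: P0=0, P1=17, P2=15, P3=19, P4=8
Average waiting = (0+17+15+19+8) / 5 = 59/5 = 11.80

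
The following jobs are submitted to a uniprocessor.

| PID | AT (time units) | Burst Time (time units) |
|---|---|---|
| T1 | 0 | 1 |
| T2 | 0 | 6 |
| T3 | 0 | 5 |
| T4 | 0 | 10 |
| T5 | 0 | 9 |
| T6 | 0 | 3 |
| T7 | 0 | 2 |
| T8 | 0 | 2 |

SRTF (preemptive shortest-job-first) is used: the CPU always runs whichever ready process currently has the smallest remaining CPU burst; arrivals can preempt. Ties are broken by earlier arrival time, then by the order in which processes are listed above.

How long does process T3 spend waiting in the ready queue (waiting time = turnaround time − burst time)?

Timeline: | T1 0-1 | T7 1-3 | T8 3-5 | T6 5-8 | T3 8-13 | T2 13-19 | T5 19-28 | T4 28-38 |
Completion: T1=1  T2=19  T3=13  T4=38  T5=28  T6=8  T7=3  T8=5
Turnaround (C−A): T1=1  T2=19  T3=13  T4=38  T5=28  T6=8  T7=3  T8=5
Waiting(T3) = turnaround − burst = 13 − 5 = 8

8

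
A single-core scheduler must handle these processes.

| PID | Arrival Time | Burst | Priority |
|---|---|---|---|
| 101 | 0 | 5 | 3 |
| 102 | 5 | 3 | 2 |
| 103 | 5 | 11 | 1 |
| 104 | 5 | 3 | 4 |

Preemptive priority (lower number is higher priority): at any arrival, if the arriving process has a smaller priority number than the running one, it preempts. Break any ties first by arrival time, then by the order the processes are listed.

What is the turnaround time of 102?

Timeline: | 101 0-5 | 103 5-16 | 102 16-19 | 104 19-22 |
Completion: 101=5  102=19  103=16  104=22
Turnaround (C−A): 101=5  102=14  103=11  104=17
Turnaround(102) = completion − arrival = 19 − 5 = 14

14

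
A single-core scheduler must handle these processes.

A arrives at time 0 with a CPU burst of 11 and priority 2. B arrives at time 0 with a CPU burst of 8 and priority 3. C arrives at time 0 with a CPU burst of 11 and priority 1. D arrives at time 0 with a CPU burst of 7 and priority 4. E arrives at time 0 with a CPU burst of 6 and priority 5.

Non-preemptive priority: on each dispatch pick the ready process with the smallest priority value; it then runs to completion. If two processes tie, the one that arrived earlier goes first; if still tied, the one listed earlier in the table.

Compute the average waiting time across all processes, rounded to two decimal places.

20.00

Schedule: | C 0-11 | A 11-22 | B 22-30 | D 30-37 | E 37-43 |
Completion: A=22  B=30  C=11  D=37  E=43
Turnaround (C−A): A=22  B=30  C=11  D=37  E=43
Waiting times: A=11, B=22, C=0, D=30, E=37
Average waiting = (11+22+0+30+37) / 5 = 100/5 = 20.00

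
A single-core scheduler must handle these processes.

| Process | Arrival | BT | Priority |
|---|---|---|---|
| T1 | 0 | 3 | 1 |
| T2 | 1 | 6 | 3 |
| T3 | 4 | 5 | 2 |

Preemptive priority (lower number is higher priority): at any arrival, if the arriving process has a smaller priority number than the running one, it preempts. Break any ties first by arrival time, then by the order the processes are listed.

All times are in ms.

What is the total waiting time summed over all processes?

7

Timeline: | T1 0-3 | T2 3-4 | T3 4-9 | T2 9-14 |
Completion: T1=3  T2=14  T3=9
Turnaround (C−A): T1=3  T2=13  T3=5
Waiting = turnaround − burst: T1=0, T2=7, T3=0
Total waiting = 0 + 7 + 0 = 7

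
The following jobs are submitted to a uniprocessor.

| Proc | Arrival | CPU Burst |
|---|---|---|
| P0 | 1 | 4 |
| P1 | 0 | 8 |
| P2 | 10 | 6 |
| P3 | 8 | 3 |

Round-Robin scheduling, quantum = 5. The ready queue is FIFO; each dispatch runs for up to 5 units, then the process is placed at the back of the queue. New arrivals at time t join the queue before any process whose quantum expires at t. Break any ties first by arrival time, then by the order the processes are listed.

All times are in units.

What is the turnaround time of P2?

11

Gantt: | P1 0-5 | P0 5-9 | P1 9-12 | P3 12-15 | P2 15-21 |
Completion: P0=9  P1=12  P2=21  P3=15
Turnaround (C−A): P0=8  P1=12  P2=11  P3=7
Turnaround(P2) = completion − arrival = 21 − 10 = 11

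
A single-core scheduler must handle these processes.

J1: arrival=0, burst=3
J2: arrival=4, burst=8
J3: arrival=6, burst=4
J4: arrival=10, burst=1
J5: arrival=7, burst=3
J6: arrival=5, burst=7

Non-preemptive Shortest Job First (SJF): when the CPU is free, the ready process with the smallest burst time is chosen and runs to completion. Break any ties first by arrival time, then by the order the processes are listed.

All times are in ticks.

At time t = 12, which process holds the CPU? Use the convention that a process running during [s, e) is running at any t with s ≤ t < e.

Gantt: | J1 0-3 | idle 3-4 | J2 4-12 | J4 12-13 | J5 13-16 | J3 16-20 | J6 20-27 |
Completion: J1=3  J2=12  J3=20  J4=13  J5=16  J6=27
Turnaround (C−A): J1=3  J2=8  J3=14  J4=3  J5=9  J6=22

J4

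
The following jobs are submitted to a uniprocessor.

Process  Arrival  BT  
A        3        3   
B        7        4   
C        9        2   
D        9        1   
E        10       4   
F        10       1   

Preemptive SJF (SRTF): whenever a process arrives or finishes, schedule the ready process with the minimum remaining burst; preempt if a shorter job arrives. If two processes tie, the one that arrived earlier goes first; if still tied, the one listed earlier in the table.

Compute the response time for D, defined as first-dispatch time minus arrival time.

0

Gantt: | idle 0-3 | A 3-6 | idle 6-7 | B 7-9 | D 9-10 | F 10-11 | B 11-13 | C 13-15 | E 15-19 |
Completion: A=6  B=13  C=15  D=10  E=19  F=11
Turnaround (C−A): A=3  B=6  C=6  D=1  E=9  F=1
Response(D) = first start − arrival = 9 − 9 = 0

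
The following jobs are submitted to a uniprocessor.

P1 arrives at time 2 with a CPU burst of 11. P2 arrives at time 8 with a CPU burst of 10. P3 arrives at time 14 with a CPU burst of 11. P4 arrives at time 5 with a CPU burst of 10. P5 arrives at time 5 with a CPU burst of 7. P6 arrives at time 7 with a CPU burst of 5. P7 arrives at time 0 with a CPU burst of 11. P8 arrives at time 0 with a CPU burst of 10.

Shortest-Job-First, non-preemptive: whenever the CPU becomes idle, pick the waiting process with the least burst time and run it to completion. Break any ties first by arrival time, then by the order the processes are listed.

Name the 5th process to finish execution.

Schedule: | P8 0-10 | P6 10-15 | P5 15-22 | P4 22-32 | P2 32-42 | P7 42-53 | P1 53-64 | P3 64-75 |
Completion: P1=64  P2=42  P3=75  P4=32  P5=22  P6=15  P7=53  P8=10
Finish order: P8 → P6 → P5 → P4 → P2 → P7 → P1 → P3

P2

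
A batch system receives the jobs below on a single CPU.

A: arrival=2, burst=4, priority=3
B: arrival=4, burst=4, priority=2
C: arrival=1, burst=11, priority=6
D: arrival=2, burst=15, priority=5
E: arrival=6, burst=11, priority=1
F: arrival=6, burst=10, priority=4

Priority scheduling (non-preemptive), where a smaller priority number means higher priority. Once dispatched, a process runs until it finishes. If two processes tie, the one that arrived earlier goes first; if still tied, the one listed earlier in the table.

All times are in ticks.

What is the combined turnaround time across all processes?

Schedule: | idle 0-1 | C 1-12 | E 12-23 | B 23-27 | A 27-31 | F 31-41 | D 41-56 |
Completion: A=31  B=27  C=12  D=56  E=23  F=41
Turnaround = completion − arrival: A=29, B=23, C=11, D=54, E=17, F=35
Total turnaround = 29 + 23 + 11 + 54 + 17 + 35 = 169

169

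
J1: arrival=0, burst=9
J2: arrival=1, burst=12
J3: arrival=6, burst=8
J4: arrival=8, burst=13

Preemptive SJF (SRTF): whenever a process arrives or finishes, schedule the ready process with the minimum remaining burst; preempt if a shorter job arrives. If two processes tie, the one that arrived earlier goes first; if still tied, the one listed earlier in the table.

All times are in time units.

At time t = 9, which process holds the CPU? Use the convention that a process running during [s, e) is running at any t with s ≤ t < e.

J3

Schedule: | J1 0-9 | J3 9-17 | J2 17-29 | J4 29-42 |
Completion: J1=9  J2=29  J3=17  J4=42
Turnaround (C−A): J1=9  J2=28  J3=11  J4=34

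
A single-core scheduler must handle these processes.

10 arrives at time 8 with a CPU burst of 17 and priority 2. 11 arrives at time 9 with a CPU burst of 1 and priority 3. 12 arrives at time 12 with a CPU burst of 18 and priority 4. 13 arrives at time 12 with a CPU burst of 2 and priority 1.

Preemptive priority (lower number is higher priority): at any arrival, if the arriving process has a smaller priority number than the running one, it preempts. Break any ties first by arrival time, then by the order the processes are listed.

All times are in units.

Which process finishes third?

Gantt: | idle 0-8 | 10 8-12 | 13 12-14 | 10 14-27 | 11 27-28 | 12 28-46 |
Completion: 10=27  11=28  12=46  13=14
Finish order: 13 → 10 → 11 → 12

11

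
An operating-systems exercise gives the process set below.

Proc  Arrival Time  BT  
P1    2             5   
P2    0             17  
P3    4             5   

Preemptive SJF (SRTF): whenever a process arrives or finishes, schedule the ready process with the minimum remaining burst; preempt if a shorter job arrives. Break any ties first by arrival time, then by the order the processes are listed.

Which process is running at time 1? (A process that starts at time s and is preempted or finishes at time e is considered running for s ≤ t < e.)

P2

Schedule: | P2 0-2 | P1 2-7 | P3 7-12 | P2 12-27 |
Completion: P1=7  P2=27  P3=12
Turnaround (C−A): P1=5  P2=27  P3=8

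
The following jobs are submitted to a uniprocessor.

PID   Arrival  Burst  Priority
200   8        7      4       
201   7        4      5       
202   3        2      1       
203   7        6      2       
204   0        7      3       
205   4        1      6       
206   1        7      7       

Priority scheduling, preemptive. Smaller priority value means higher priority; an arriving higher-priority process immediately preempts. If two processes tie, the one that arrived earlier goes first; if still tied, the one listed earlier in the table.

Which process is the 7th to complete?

206

Schedule: | 204 0-3 | 202 3-5 | 204 5-7 | 203 7-13 | 204 13-15 | 200 15-22 | 201 22-26 | 205 26-27 | 206 27-34 |
Completion: 200=22  201=26  202=5  203=13  204=15  205=27  206=34
Turnaround (C−A): 200=14  201=19  202=2  203=6  204=15  205=23  206=33
Finish order: 202 → 203 → 204 → 200 → 201 → 205 → 206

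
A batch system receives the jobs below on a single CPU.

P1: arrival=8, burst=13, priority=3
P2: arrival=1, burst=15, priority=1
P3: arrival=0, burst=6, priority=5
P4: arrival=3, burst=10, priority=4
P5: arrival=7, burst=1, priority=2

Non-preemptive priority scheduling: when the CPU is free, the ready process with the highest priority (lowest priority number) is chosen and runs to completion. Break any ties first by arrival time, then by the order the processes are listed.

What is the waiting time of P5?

Timeline: | P3 0-6 | P2 6-21 | P5 21-22 | P1 22-35 | P4 35-45 |
Completion: P1=35  P2=21  P3=6  P4=45  P5=22
Turnaround (C−A): P1=27  P2=20  P3=6  P4=42  P5=15
Waiting(P5) = turnaround − burst = 15 − 1 = 14

14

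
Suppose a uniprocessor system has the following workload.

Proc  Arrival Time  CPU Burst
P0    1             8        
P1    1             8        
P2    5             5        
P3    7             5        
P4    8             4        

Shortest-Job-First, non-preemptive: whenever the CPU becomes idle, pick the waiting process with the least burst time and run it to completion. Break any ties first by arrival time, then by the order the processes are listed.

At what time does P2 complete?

Gantt: | idle 0-1 | P0 1-9 | P4 9-13 | P2 13-18 | P3 18-23 | P1 23-31 |
Completion: P0=9  P1=31  P2=18  P3=23  P4=13

18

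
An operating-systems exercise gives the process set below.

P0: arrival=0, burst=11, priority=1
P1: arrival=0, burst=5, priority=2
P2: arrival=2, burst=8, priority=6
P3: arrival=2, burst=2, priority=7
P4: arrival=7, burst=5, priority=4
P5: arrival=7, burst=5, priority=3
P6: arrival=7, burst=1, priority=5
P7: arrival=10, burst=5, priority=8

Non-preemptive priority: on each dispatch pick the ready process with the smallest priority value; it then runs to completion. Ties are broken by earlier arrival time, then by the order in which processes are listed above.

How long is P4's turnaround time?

19

Gantt: | P0 0-11 | P1 11-16 | P5 16-21 | P4 21-26 | P6 26-27 | P2 27-35 | P3 35-37 | P7 37-42 |
Completion: P0=11  P1=16  P2=35  P3=37  P4=26  P5=21  P6=27  P7=42
Turnaround(P4) = completion − arrival = 26 − 7 = 19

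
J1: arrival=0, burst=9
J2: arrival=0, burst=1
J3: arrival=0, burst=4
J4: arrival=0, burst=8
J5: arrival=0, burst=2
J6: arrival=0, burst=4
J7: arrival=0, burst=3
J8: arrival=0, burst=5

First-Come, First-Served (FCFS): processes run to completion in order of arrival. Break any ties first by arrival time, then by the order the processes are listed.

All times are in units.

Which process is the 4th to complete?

J4

Gantt: | J1 0-9 | J2 9-10 | J3 10-14 | J4 14-22 | J5 22-24 | J6 24-28 | J7 28-31 | J8 31-36 |
Completion: J1=9  J2=10  J3=14  J4=22  J5=24  J6=28  J7=31  J8=36
Turnaround (C−A): J1=9  J2=10  J3=14  J4=22  J5=24  J6=28  J7=31  J8=36
Finish order: J1 → J2 → J3 → J4 → J5 → J6 → J7 → J8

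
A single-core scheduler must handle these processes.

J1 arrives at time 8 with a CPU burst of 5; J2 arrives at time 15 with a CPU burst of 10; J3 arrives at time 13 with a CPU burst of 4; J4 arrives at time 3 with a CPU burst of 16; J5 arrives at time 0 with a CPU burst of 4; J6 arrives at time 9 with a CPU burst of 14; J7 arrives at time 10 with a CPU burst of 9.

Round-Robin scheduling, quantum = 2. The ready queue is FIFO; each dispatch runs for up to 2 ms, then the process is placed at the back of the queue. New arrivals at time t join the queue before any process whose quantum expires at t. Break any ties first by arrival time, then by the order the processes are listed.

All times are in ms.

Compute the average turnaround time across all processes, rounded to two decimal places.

Timeline: | J5 0-4 | J4 4-8 | J1 8-10 | J4 10-12 | J6 12-14 | J7 14-16 | J1 16-18 | J4 18-20 | J3 20-22 | J6 22-24 | J2 24-26 | J7 26-28 | J1 28-29 | J4 29-31 | J3 31-33 | J6 33-35 | J2 35-37 | J7 37-39 | J4 39-41 | J6 41-43 | J2 43-45 | J7 45-47 | J4 47-49 | J6 49-51 | J2 51-53 | J7 53-54 | J4 54-56 | J6 56-58 | J2 58-60 | J6 60-62 |
Completion: J1=29  J2=60  J3=33  J4=56  J5=4  J6=62  J7=54
Turnaround (C−A): J1=21  J2=45  J3=20  J4=53  J5=4  J6=53  J7=44
Turnaround times: J1=21, J2=45, J3=20, J4=53, J5=4, J6=53, J7=44
Average turnaround = (21+45+20+53+4+53+44) / 7 = 240/7 = 34.29

34.29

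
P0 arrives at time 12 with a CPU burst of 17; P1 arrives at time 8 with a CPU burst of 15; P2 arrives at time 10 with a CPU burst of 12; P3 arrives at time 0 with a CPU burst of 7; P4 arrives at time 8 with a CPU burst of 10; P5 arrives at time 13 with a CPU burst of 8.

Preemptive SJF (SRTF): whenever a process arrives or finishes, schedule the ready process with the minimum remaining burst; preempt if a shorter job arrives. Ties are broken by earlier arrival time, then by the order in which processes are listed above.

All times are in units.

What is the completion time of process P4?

Schedule: | P3 0-7 | idle 7-8 | P4 8-18 | P5 18-26 | P2 26-38 | P1 38-53 | P0 53-70 |
Completion: P0=70  P1=53  P2=38  P3=7  P4=18  P5=26
Turnaround (C−A): P0=58  P1=45  P2=28  P3=7  P4=10  P5=13

18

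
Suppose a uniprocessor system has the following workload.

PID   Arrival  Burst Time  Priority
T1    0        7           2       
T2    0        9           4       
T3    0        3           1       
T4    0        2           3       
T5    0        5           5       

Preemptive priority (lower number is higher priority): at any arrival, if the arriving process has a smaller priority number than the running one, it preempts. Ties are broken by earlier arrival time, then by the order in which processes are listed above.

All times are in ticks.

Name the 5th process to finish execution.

Timeline: | T3 0-3 | T1 3-10 | T4 10-12 | T2 12-21 | T5 21-26 |
Completion: T1=10  T2=21  T3=3  T4=12  T5=26
Finish order: T3 → T1 → T4 → T2 → T5

T5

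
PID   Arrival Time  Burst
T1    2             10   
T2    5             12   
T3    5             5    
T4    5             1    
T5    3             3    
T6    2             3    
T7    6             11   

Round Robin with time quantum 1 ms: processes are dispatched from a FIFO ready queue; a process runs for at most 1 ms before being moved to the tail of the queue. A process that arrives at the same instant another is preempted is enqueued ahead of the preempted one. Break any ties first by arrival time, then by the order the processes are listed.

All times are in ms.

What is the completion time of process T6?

Schedule: | idle 0-2 | T1 2-3 | T6 3-4 | T5 4-5 | T1 5-6 | T6 6-7 | T2 7-8 | T3 8-9 | T4 9-10 | T5 10-11 | T7 11-12 | T1 12-13 | T6 13-14 | T2 14-15 | T3 15-16 | T5 16-17 | T7 17-18 | T1 18-19 | T2 19-20 | T3 20-21 | T7 21-22 | T1 22-23 | T2 23-24 | T3 24-25 | T7 25-26 | T1 26-27 | T2 27-28 | T3 28-29 | T7 29-30 | T1 30-31 | T2 31-32 | T7 32-33 | T1 33-34 | T2 34-35 | T7 35-36 | T1 36-37 | T2 37-38 | T7 38-39 | T1 39-40 | T2 40-41 | T7 41-42 | T2 42-43 | T7 43-44 | T2 44-45 | T7 45-46 | T2 46-47 |
Completion: T1=40  T2=47  T3=29  T4=10  T5=17  T6=14  T7=46
Turnaround (C−A): T1=38  T2=42  T3=24  T4=5  T5=14  T6=12  T7=40

14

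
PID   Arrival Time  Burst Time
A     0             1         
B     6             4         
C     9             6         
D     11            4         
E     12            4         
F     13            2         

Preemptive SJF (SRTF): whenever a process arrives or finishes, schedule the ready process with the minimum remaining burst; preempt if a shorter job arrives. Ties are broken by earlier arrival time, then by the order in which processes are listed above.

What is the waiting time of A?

Gantt: | A 0-1 | idle 1-6 | B 6-10 | C 10-11 | D 11-15 | F 15-17 | E 17-21 | C 21-26 |
Completion: A=1  B=10  C=26  D=15  E=21  F=17
Turnaround (C−A): A=1  B=4  C=17  D=4  E=9  F=4
Waiting(A) = turnaround − burst = 1 − 1 = 0

0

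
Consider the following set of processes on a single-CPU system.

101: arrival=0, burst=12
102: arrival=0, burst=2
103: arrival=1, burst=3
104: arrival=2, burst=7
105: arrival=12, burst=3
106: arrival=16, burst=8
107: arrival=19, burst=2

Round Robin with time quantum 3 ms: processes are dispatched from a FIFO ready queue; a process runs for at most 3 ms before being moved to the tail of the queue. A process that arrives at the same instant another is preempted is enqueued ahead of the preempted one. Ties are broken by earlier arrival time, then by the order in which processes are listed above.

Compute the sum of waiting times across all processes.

Gantt: | 101 0-3 | 102 3-5 | 103 5-8 | 104 8-11 | 101 11-14 | 104 14-17 | 105 17-20 | 101 20-23 | 106 23-26 | 104 26-27 | 107 27-29 | 101 29-32 | 106 32-37 |
Completion: 101=32  102=5  103=8  104=27  105=20  106=37  107=29
Waiting = turnaround − burst: 101=20, 102=3, 103=4, 104=18, 105=5, 106=13, 107=8
Total waiting = 20 + 3 + 4 + 18 + 5 + 13 + 8 = 71

71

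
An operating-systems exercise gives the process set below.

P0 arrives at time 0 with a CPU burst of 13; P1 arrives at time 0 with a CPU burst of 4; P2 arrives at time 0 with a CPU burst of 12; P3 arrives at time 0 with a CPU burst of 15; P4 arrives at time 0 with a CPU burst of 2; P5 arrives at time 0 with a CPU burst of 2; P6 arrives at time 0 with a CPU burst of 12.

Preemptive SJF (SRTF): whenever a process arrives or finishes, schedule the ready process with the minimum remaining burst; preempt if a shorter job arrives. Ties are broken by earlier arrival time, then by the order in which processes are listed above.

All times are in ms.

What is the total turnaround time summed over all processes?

171

Timeline: | P4 0-2 | P5 2-4 | P1 4-8 | P2 8-20 | P6 20-32 | P0 32-45 | P3 45-60 |
Completion: P0=45  P1=8  P2=20  P3=60  P4=2  P5=4  P6=32
Turnaround = completion − arrival: P0=45, P1=8, P2=20, P3=60, P4=2, P5=4, P6=32
Total turnaround = 45 + 8 + 20 + 60 + 2 + 4 + 32 = 171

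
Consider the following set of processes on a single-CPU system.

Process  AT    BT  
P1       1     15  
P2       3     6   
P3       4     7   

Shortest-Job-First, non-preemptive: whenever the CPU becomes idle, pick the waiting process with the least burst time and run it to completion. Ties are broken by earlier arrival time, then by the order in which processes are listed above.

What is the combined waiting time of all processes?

31

Timeline: | idle 0-1 | P1 1-16 | P2 16-22 | P3 22-29 |
Completion: P1=16  P2=22  P3=29
Turnaround (C−A): P1=15  P2=19  P3=25
Waiting = turnaround − burst: P1=0, P2=13, P3=18
Total waiting = 0 + 13 + 18 = 31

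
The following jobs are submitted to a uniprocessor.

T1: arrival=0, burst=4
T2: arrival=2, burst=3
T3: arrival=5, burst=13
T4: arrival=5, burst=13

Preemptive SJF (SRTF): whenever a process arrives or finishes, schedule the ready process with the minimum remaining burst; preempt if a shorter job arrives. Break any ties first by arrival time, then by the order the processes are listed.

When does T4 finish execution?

33

Timeline: | T1 0-4 | T2 4-7 | T3 7-20 | T4 20-33 |
Completion: T1=4  T2=7  T3=20  T4=33
Turnaround (C−A): T1=4  T2=5  T3=15  T4=28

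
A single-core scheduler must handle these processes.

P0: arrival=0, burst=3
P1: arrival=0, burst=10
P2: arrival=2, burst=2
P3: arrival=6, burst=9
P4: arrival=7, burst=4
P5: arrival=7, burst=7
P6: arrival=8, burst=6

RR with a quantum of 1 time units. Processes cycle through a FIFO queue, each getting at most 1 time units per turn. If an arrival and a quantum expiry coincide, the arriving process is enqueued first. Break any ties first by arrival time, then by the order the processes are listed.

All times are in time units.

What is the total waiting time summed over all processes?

120

Schedule: | P0 0-1 | P1 1-2 | P0 2-3 | P2 3-4 | P1 4-5 | P0 5-6 | P2 6-7 | P1 7-8 | P3 8-9 | P4 9-10 | P5 10-11 | P6 11-12 | P1 12-13 | P3 13-14 | P4 14-15 | P5 15-16 | P6 16-17 | P1 17-18 | P3 18-19 | P4 19-20 | P5 20-21 | P6 21-22 | P1 22-23 | P3 23-24 | P4 24-25 | P5 25-26 | P6 26-27 | P1 27-28 | P3 28-29 | P5 29-30 | P6 30-31 | P1 31-32 | P3 32-33 | P5 33-34 | P6 34-35 | P1 35-36 | P3 36-37 | P5 37-38 | P1 38-39 | P3 39-41 |
Completion: P0=6  P1=39  P2=7  P3=41  P4=25  P5=38  P6=35
Waiting = turnaround − burst: P0=3, P1=29, P2=3, P3=26, P4=14, P5=24, P6=21
Total waiting = 3 + 29 + 3 + 26 + 14 + 24 + 21 = 120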